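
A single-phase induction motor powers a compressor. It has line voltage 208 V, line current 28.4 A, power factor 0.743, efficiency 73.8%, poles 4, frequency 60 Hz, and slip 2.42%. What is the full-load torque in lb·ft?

P_in = V·I·cosφ = 208 × 28.4 × 0.743 = 4389 W
P_out = η·P_in = 0.738 × 4389 = 3239 W
n_s = 120×60/4 = 1800 rpm; n = 1800×(1−0.0242) = 1756 rpm
ω = 2π×1756/60 = 183.9 rad/s
τ = P_out/ω = 3239/183.9 = 17.61 N·m
In lb·ft: 17.61/1.356 = 13 lb·ft

13 lb·ft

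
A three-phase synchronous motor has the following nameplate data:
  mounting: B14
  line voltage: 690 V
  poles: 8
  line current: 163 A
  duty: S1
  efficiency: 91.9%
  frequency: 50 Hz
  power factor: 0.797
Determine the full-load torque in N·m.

1820 N·m

P_in = √3·V·I·cosφ = 1.732 × 690 × 163 × 0.797 = 155254 W
P_out = η·P_in = 0.919 × 155254 = 142678 W
n = n_s = 120×50/8 = 750 rpm (synchronous)
ω = 2π×750/60 = 78.54 rad/s
τ = P_out/ω = 142678/78.54 = 1820 N·m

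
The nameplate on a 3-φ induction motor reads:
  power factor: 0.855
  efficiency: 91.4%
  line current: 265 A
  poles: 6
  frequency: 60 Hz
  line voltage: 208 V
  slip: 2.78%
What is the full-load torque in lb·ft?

P_in = √3·V·I·cosφ = 1.732 × 208 × 265 × 0.855 = 81625 W
P_out = η·P_in = 0.914 × 81625 = 74605 W
n_s = 120×60/6 = 1200 rpm; n = 1200×(1−0.0278) = 1167 rpm
ω = 2π×1167/60 = 122.2 rad/s
τ = P_out/ω = 74605/122.2 = 610.5 N·m
In lb·ft: 610.5/1.356 = 450 lb·ft

450 lb·ft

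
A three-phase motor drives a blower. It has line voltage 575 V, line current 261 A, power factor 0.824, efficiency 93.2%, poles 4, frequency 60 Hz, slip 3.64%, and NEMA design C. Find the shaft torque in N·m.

P_in = √3·V·I·cosφ = 1.732 × 575 × 261 × 0.824 = 214182 W
P_out = η·P_in = 0.932 × 214182 = 199618 W
n_s = 120×60/4 = 1800 rpm; n = 1800×(1−0.0364) = 1734 rpm
ω = 2π×1734/60 = 181.6 rad/s
τ = P_out/ω = 199618/181.6 = 1100 N·m

1100 N·m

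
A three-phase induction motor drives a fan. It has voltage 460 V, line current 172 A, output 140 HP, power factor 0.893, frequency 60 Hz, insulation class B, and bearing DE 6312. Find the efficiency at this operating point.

P_out = 140 × 746 = 104440 W
P_in = √3·V_L·I_L·cosφ = 1.732 × 460 × 172 × 0.893 = 122373 W
η = P_out / P_in = 104440 / 122373 = 0.853 = 85.3%

85.3 %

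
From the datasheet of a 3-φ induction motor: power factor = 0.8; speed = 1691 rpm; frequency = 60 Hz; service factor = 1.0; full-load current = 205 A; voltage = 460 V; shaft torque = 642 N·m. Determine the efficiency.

87.0 %

ω = 2π × 1691/60 = 177.1 rad/s; P_out = τω = 642 × 177.1 = 113698 W
P_in = √3·V_L·I_L·cosφ = 1.732 × 460 × 205 × 0.8 = 130662 W
η = P_out / P_in = 113698 / 130662 = 0.870 = 87.0%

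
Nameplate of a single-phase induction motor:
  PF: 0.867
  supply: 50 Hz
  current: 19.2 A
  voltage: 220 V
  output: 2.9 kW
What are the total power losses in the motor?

762 W

P_in = V·I·cosφ = 220×19.2×0.867 = 3662 W
P_out = 2900 W
Losses = P_in − P_out = 3662 − 2900 = 762 W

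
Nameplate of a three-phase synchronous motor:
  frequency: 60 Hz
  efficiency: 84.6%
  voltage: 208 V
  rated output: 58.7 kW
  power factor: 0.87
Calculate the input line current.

221 A

P_out = 58.7 kW = 58700 W
P_in = P_out / η = 58700 / 0.846 = 69385 W
I_L = P_in / (√3·V_L·cosφ) = 69385 / (1.732 × 208 × 0.87) = 221 A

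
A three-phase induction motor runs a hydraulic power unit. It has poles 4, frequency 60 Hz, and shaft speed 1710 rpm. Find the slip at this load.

5.0 %

n_s = 120f/p = 120×60/4 = 1800 rpm
s = (n_s − n)/n_s = (1800 − 1710)/1800 = 0.0500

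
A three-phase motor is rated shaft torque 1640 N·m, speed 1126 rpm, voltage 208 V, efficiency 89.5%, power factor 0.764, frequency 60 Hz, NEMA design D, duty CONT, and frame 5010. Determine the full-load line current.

785 A

ω = 2π×1126/60 = 117.9 rad/s; P_out = τω = 1640 × 117.9 = 193356 W
P_in = P_out / η = 193356 / 0.895 = 216040 W
I_L = P_in / (√3·V_L·cosφ) = 216040 / (1.732 × 208 × 0.764) = 785 A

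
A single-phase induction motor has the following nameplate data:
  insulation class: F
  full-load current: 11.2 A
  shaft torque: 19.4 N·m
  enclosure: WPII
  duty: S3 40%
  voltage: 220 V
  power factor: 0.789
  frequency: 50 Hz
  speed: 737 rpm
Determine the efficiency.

ω = 2π × 737/60 = 77.18 rad/s; P_out = τω = 19.4 × 77.18 = 1497 W
P_in = V·I·cosφ = 220 × 11.2 × 0.789 = 1944 W
η = P_out / P_in = 1497 / 1944 = 0.770 = 77.0%

77.0 %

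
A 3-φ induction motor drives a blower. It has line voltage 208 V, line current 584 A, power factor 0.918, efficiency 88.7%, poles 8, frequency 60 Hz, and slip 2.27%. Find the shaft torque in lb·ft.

1370 lb·ft

P_in = √3·V·I·cosφ = 1.732 × 208 × 584 × 0.918 = 193138 W
P_out = η·P_in = 0.887 × 193138 = 171313 W
n_s = 120×60/8 = 900 rpm; n = 900×(1−0.0227) = 880 rpm
ω = 2π×880/60 = 92.15 rad/s
τ = P_out/ω = 171313/92.15 = 1859 N·m
In lb·ft: 1859/1.356 = 1370 lb·ft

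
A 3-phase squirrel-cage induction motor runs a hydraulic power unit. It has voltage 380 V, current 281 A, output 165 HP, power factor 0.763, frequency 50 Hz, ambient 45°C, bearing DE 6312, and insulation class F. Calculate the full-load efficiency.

P_out = 165 × 746 = 123090 W
P_in = √3·V_L·I_L·cosφ = 1.732 × 380 × 281 × 0.763 = 141111 W
η = P_out / P_in = 123090 / 141111 = 0.872 = 87.2%

87.2 %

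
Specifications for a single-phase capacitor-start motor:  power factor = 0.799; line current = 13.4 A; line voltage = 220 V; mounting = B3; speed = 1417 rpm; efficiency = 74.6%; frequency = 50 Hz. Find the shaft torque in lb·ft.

P_in = V·I·cosφ = 220 × 13.4 × 0.799 = 2355 W
P_out = η·P_in = 0.746 × 2355 = 1757 W
n = 1417 rpm
ω = 2π×1417/60 = 148.4 rad/s
τ = P_out/ω = 1757/148.4 = 11.84 N·m
In lb·ft: 11.84/1.356 = 8.73 lb·ft

8.73 lb·ft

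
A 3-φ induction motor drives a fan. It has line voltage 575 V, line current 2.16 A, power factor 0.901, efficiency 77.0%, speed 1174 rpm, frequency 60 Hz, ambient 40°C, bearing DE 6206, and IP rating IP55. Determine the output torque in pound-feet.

8.95 lb·ft

P_in = √3·V·I·cosφ = 1.732 × 575 × 2.16 × 0.901 = 1938 W
P_out = η·P_in = 0.77 × 1938 = 1492 W
n = 1174 rpm
ω = 2π×1174/60 = 122.9 rad/s
τ = P_out/ω = 1492/122.9 = 12.14 N·m
In lb·ft: 12.14/1.356 = 8.95 lb·ft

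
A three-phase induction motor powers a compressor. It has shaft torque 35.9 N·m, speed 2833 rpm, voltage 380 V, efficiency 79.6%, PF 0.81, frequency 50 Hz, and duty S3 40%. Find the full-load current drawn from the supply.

25.1 A

ω = 2π×2833/60 = 296.7 rad/s; P_out = τω = 35.9 × 296.7 = 10652 W
P_in = P_out / η = 10652 / 0.796 = 13382 W
I_L = P_in / (√3·V_L·cosφ) = 13382 / (1.732 × 380 × 0.81) = 25.1 A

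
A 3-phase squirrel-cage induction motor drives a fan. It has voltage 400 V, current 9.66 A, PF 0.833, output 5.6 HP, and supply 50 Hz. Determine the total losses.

P_in = √3·V·I·cosφ = 1.732×400×9.66×0.833 = 5575 W
P_out = 5.6×746 = 4178 W
Losses = P_in − P_out = 5575 − 4178 = 1397 W

1400 W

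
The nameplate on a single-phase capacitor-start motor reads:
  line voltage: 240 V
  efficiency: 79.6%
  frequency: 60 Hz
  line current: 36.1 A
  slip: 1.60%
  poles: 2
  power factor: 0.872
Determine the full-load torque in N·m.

16.2 N·m

P_in = V·I·cosφ = 240 × 36.1 × 0.872 = 7555 W
P_out = η·P_in = 0.796 × 7555 = 6014 W
n_s = 120×60/2 = 3600 rpm; n = 3600×(1−0.016) = 3542 rpm
ω = 2π×3542/60 = 370.9 rad/s
τ = P_out/ω = 6014/370.9 = 16.2 N·m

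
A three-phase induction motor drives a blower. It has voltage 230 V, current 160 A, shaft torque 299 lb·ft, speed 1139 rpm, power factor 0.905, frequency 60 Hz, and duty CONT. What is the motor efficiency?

83.8 %

τ = 299 lb·ft × 1.356 = 405.4 N·m
ω = 2π × 1139/60 = 119.3 rad/s; P_out = τω = 405.4 × 119.3 = 48364 W
P_in = √3·V_L·I_L·cosφ = 1.732 × 230 × 160 × 0.905 = 57683 W
η = P_out / P_in = 48364 / 57683 = 0.838 = 83.8%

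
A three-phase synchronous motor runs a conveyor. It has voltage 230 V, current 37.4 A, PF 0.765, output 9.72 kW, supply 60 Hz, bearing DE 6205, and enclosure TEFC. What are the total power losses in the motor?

P_in = √3·V·I·cosφ = 1.732×230×37.4×0.765 = 11397 W
P_out = 9720 W
Losses = P_in − P_out = 11397 − 9720 = 1677 W

1680 W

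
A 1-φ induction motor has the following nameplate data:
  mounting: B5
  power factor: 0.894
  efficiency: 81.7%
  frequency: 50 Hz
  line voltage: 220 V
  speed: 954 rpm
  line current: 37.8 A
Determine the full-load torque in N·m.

60.8 N·m

P_in = V·I·cosφ = 220 × 37.8 × 0.894 = 7435 W
P_out = η·P_in = 0.817 × 7435 = 6074 W
n = 954 rpm
ω = 2π×954/60 = 99.9 rad/s
τ = P_out/ω = 6074/99.9 = 60.8 N·m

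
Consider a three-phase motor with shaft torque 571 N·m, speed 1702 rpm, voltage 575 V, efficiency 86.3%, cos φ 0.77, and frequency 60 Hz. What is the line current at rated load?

ω = 2π×1702/60 = 178.2 rad/s; P_out = τω = 571 × 178.2 = 101752 W
P_in = P_out / η = 101752 / 0.863 = 117905 W
I_L = P_in / (√3·V_L·cosφ) = 117905 / (1.732 × 575 × 0.77) = 154 A

154 A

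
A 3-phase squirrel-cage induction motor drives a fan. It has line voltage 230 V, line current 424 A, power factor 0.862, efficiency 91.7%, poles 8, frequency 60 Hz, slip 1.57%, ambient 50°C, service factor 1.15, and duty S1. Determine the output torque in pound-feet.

1060 lb·ft

P_in = √3·V·I·cosφ = 1.732 × 230 × 424 × 0.862 = 145596 W
P_out = η·P_in = 0.917 × 145596 = 133512 W
n_s = 120×60/8 = 900 rpm; n = 900×(1−0.0157) = 886 rpm
ω = 2π×886/60 = 92.78 rad/s
τ = P_out/ω = 133512/92.78 = 1439 N·m
In lb·ft: 1439/1.356 = 1060 lb·ft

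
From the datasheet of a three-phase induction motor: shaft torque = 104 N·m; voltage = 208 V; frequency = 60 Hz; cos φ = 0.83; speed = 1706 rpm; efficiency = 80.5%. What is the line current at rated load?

77.2 A

ω = 2π×1706/60 = 178.7 rad/s; P_out = τω = 104 × 178.7 = 18585 W
P_in = P_out / η = 18585 / 0.805 = 23087 W
I_L = P_in / (√3·V_L·cosφ) = 23087 / (1.732 × 208 × 0.83) = 77.2 A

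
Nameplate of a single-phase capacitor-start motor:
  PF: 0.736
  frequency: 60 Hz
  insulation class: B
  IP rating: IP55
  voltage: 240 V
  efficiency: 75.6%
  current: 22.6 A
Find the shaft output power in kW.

P_in = V·I·cosφ = 240 × 22.6 × 0.736 = 3992 W
P_out = η·P_in = 0.756 × 3992 = 3018 W

3.02 kW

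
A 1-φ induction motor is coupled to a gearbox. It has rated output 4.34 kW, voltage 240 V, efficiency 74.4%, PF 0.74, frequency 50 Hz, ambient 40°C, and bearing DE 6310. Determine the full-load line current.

32.8 A

P_out = 4.34 kW = 4340 W
P_in = P_out / η = 4340 / 0.744 = 5833 W
I = P_in / (V·cosφ) = 5833 / (240 × 0.74) = 32.8 A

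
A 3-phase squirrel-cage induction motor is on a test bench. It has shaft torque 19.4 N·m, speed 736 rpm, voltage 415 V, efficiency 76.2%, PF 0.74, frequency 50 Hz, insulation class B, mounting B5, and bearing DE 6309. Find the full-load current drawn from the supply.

3.69 A

ω = 2π×736/60 = 77.07 rad/s; P_out = τω = 19.4 × 77.07 = 1495 W
P_in = P_out / η = 1495 / 0.762 = 1962 W
I_L = P_in / (√3·V_L·cosφ) = 1962 / (1.732 × 415 × 0.74) = 3.69 A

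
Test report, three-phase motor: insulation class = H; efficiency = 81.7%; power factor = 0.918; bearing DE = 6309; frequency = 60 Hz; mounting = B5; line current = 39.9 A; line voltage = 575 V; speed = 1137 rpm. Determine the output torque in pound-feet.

185 lb·ft

P_in = √3·V·I·cosφ = 1.732 × 575 × 39.9 × 0.918 = 36478 W
P_out = η·P_in = 0.817 × 36478 = 29803 W
n = 1137 rpm
ω = 2π×1137/60 = 119.1 rad/s
τ = P_out/ω = 29803/119.1 = 250.2 N·m
In lb·ft: 250.2/1.356 = 185 lb·ft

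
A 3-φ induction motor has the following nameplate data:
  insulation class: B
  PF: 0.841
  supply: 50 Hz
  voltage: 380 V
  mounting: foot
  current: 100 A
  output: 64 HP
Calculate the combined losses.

P_in = √3·V·I·cosφ = 1.732×380×100×0.841 = 55351 W
P_out = 64×746 = 47744 W
Losses = P_in − P_out = 55351 − 47744 = 7607 W

7610 W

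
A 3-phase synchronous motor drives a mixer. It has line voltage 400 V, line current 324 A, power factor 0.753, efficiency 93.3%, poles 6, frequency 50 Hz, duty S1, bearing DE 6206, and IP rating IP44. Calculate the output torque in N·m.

P_in = √3·V·I·cosφ = 1.732 × 400 × 324 × 0.753 = 169024 W
P_out = η·P_in = 0.933 × 169024 = 157699 W
n = n_s = 120×50/6 = 1000 rpm (synchronous)
ω = 2π×1000/60 = 104.7 rad/s
τ = P_out/ω = 157699/104.7 = 1510 N·m

1510 N·m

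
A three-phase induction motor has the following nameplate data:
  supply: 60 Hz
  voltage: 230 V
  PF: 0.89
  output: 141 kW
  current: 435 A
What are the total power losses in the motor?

P_in = √3·V·I·cosφ = 1.732×230×435×0.89 = 154225 W
P_out = 141000 W
Losses = P_in − P_out = 154225 − 141000 = 13225 W

13200 W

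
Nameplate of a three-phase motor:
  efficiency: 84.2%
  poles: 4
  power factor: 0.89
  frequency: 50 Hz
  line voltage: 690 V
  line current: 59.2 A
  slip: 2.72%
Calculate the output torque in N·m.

P_in = √3·V·I·cosφ = 1.732 × 690 × 59.2 × 0.89 = 62966 W
P_out = η·P_in = 0.842 × 62966 = 53017 W
n_s = 120×50/4 = 1500 rpm; n = 1500×(1−0.0272) = 1459 rpm
ω = 2π×1459/60 = 152.8 rad/s
τ = P_out/ω = 53017/152.8 = 347 N·m

347 N·m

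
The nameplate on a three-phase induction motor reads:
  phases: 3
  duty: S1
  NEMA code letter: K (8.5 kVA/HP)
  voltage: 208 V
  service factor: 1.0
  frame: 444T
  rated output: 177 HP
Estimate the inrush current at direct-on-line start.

4180 A

S_LR = 8.5 × 177 = 1504.5 kVA
I_LR = S_LR/(√3·V_L) = 1504500/(1.732×208) = 4180 A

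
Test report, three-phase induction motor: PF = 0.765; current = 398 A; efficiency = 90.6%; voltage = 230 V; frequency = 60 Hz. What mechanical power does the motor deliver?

110 kW

P_in = √3·V·I·cosφ = 1.732 × 230 × 398 × 0.765 = 121289 W
P_out = η·P_in = 0.906 × 121289 = 109888 W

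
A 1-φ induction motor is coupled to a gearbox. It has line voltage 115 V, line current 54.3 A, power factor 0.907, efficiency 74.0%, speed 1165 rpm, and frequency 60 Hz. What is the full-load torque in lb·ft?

25.3 lb·ft

P_in = V·I·cosφ = 115 × 54.3 × 0.907 = 5664 W
P_out = η·P_in = 0.74 × 5664 = 4191 W
n = 1165 rpm
ω = 2π×1165/60 = 122 rad/s
τ = P_out/ω = 4191/122 = 34.35 N·m
In lb·ft: 34.35/1.356 = 25.3 lb·ft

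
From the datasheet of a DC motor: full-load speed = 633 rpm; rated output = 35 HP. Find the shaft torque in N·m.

P_out = 35 × 746 = 26110 W
ω = 2π × 633/60 = 66.29 rad/s
τ = P_out/ω = 26110/66.29 = 394 N·m

394 N·m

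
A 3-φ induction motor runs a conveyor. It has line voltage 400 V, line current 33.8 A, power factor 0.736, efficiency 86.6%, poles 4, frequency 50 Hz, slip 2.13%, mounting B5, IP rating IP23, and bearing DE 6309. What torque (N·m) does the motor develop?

P_in = √3·V·I·cosφ = 1.732 × 400 × 33.8 × 0.736 = 17235 W
P_out = η·P_in = 0.866 × 17235 = 14926 W
n_s = 120×50/4 = 1500 rpm; n = 1500×(1−0.0213) = 1468 rpm
ω = 2π×1468/60 = 153.7 rad/s
τ = P_out/ω = 14926/153.7 = 97.1 N·m

97.1 N·m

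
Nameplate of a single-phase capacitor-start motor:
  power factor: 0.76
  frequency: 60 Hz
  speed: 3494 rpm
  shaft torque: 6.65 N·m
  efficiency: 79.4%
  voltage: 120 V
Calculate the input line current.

ω = 2π×3494/60 = 365.9 rad/s; P_out = τω = 6.65 × 365.9 = 2433 W
P_in = P_out / η = 2433 / 0.794 = 3064 W
I = P_in / (V·cosφ) = 3064 / (120 × 0.76) = 33.6 A

33.6 A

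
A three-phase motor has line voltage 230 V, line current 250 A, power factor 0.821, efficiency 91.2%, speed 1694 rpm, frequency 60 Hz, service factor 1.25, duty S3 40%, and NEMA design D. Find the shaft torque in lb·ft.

310 lb·ft

P_in = √3·V·I·cosφ = 1.732 × 230 × 250 × 0.821 = 81763 W
P_out = η·P_in = 0.912 × 81763 = 74568 W
n = 1694 rpm
ω = 2π×1694/60 = 177.4 rad/s
τ = P_out/ω = 74568/177.4 = 420.3 N·m
In lb·ft: 420.3/1.356 = 310 lb·ft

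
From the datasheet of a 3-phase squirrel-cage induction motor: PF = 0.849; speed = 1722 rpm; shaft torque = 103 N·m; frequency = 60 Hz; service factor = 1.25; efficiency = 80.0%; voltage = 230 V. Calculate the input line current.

68.6 A

ω = 2π×1722/60 = 180.3 rad/s; P_out = τω = 103 × 180.3 = 18571 W
P_in = P_out / η = 18571 / 0.800 = 23214 W
I_L = P_in / (√3·V_L·cosφ) = 23214 / (1.732 × 230 × 0.849) = 68.6 A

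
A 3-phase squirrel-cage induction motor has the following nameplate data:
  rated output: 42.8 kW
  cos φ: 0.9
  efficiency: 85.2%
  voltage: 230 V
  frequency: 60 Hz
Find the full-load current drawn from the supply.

P_out = 42.8 kW = 42800 W
P_in = P_out / η = 42800 / 0.852 = 50235 W
I_L = P_in / (√3·V_L·cosφ) = 50235 / (1.732 × 230 × 0.9) = 140 A

140 A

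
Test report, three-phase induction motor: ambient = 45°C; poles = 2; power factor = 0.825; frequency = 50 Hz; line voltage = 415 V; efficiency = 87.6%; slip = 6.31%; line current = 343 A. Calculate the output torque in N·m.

605 N·m

P_in = √3·V·I·cosφ = 1.732 × 415 × 343 × 0.825 = 203397 W
P_out = η·P_in = 0.876 × 203397 = 178176 W
n_s = 120×50/2 = 3000 rpm; n = 3000×(1−0.0631) = 2811 rpm
ω = 2π×2811/60 = 294.4 rad/s
τ = P_out/ω = 178176/294.4 = 605 N·m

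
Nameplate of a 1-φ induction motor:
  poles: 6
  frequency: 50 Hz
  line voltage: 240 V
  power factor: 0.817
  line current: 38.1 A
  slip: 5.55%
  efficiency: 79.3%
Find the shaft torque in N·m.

59.9 N·m

P_in = V·I·cosφ = 240 × 38.1 × 0.817 = 7471 W
P_out = η·P_in = 0.793 × 7471 = 5925 W
n_s = 120×50/6 = 1000 rpm; n = 1000×(1−0.0555) = 945 rpm
ω = 2π×945/60 = 98.96 rad/s
τ = P_out/ω = 5925/98.96 = 59.9 N·m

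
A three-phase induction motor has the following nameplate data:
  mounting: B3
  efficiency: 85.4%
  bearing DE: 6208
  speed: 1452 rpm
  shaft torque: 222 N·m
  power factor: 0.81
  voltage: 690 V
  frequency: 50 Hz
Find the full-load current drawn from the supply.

ω = 2π×1452/60 = 152.1 rad/s; P_out = τω = 222 × 152.1 = 33766 W
P_in = P_out / η = 33766 / 0.854 = 39539 W
I_L = P_in / (√3·V_L·cosφ) = 39539 / (1.732 × 690 × 0.81) = 40.8 A

40.8 A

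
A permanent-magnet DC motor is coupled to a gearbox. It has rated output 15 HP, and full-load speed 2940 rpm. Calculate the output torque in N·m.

P_out = 15 × 746 = 11190 W
ω = 2π × 2940/60 = 307.9 rad/s
τ = P_out/ω = 11190/307.9 = 36.3 N·m

36.3 N·m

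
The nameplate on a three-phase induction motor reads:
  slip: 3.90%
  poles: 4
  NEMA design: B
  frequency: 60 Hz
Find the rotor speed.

1730 rpm

n_s = 120f/p = 120×60/4 = 1800 rpm
n = n_s(1 − s) = 1800 × (1 − 0.039) = 1730 rpm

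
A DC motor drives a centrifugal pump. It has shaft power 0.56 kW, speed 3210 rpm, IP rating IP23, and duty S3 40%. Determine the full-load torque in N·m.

1.67 N·m

ω = 2π × 3210/60 = 336.2 rad/s
τ = P/ω = 560/336.2 = 1.67 N·m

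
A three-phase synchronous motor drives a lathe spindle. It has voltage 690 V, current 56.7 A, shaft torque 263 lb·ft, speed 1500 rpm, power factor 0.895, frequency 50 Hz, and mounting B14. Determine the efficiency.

92.4 %

τ = 263 lb·ft × 1.356 = 356.6 N·m
ω = 2π × 1500/60 = 157.1 rad/s; P_out = τω = 356.6 × 157.1 = 56022 W
P_in = √3·V_L·I_L·cosφ = 1.732 × 690 × 56.7 × 0.895 = 60646 W
η = P_out / P_in = 56022 / 60646 = 0.924 = 92.4%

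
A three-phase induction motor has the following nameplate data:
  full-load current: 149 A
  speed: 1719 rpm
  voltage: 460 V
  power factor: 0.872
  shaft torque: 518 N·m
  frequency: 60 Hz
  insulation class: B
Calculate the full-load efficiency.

90.1 %

ω = 2π × 1719/60 = 180 rad/s; P_out = τω = 518 × 180 = 93240 W
P_in = √3·V_L·I_L·cosφ = 1.732 × 460 × 149 × 0.872 = 103516 W
η = P_out / P_in = 93240 / 103516 = 0.901 = 90.1%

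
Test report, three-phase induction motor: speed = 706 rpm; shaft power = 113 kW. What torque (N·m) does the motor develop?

ω = 2π × 706/60 = 73.93 rad/s
τ = P/ω = 113000/73.93 = 1530 N·m

1530 N·m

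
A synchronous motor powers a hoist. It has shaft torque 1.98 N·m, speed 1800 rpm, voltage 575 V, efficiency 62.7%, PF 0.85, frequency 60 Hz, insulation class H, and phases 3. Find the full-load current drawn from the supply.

0.703 A

ω = 2π×1800/60 = 188.5 rad/s; P_out = τω = 1.98 × 188.5 = 373 W
P_in = P_out / η = 373 / 0.627 = 595 W
I_L = P_in / (√3·V_L·cosφ) = 595 / (1.732 × 575 × 0.85) = 0.703 A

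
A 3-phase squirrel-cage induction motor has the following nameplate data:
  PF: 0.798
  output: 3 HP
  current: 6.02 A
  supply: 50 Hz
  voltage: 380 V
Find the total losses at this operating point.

924 W

P_in = √3·V·I·cosφ = 1.732×380×6.02×0.798 = 3162 W
P_out = 3×746 = 2238 W
Losses = P_in − P_out = 3162 − 2238 = 924 W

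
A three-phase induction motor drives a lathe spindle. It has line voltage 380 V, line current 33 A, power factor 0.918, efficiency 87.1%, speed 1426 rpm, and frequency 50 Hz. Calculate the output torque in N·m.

116 N·m

P_in = √3·V·I·cosφ = 1.732 × 380 × 33 × 0.918 = 19938 W
P_out = η·P_in = 0.871 × 19938 = 17366 W
n = 1426 rpm
ω = 2π×1426/60 = 149.3 rad/s
τ = P_out/ω = 17366/149.3 = 116 N·m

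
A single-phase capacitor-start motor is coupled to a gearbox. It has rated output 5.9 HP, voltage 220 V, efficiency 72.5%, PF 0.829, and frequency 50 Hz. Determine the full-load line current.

P_out = 5.9 × 746 = 4401 W
P_in = P_out / η = 4401 / 0.725 = 6070 W
I = P_in / (V·cosφ) = 6070 / (220 × 0.829) = 33.3 A

33.3 A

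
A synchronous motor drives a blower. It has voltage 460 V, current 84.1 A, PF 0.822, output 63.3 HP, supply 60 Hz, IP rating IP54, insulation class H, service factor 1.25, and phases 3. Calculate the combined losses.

7860 W

P_in = √3·V·I·cosφ = 1.732×460×84.1×0.822 = 55077 W
P_out = 63.3×746 = 47222 W
Losses = P_in − P_out = 55077 − 47222 = 7855 W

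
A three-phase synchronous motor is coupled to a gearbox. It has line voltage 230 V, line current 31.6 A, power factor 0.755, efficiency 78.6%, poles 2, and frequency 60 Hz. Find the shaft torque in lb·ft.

14.6 lb·ft

P_in = √3·V·I·cosφ = 1.732 × 230 × 31.6 × 0.755 = 9504 W
P_out = η·P_in = 0.786 × 9504 = 7470 W
n = n_s = 120×60/2 = 3600 rpm (synchronous)
ω = 2π×3600/60 = 377 rad/s
τ = P_out/ω = 7470/377 = 19.81 N·m
In lb·ft: 19.81/1.356 = 14.6 lb·ft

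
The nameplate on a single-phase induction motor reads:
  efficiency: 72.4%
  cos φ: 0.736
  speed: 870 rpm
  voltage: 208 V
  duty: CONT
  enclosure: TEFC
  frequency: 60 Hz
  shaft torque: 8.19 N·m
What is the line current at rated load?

ω = 2π×870/60 = 91.11 rad/s; P_out = τω = 8.19 × 91.11 = 746 W
P_in = P_out / η = 746 / 0.724 = 1030 W
I = P_in / (V·cosφ) = 1030 / (208 × 0.736) = 6.73 A

6.73 A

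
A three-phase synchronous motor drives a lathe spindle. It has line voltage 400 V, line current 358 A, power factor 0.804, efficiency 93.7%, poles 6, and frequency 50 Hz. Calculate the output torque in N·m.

1780 N·m

P_in = √3·V·I·cosφ = 1.732 × 400 × 358 × 0.804 = 199410 W
P_out = η·P_in = 0.937 × 199410 = 186847 W
n = n_s = 120×50/6 = 1000 rpm (synchronous)
ω = 2π×1000/60 = 104.7 rad/s
τ = P_out/ω = 186847/104.7 = 1780 N·m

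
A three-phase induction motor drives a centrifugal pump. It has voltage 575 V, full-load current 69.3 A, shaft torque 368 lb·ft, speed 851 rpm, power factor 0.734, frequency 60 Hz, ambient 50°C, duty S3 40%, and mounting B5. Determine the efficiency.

τ = 368 lb·ft × 1.356 = 499 N·m
ω = 2π × 851/60 = 89.12 rad/s; P_out = τω = 499 × 89.12 = 44471 W
P_in = √3·V_L·I_L·cosφ = 1.732 × 575 × 69.3 × 0.734 = 50658 W
η = P_out / P_in = 44471 / 50658 = 0.878 = 87.8%

87.8 %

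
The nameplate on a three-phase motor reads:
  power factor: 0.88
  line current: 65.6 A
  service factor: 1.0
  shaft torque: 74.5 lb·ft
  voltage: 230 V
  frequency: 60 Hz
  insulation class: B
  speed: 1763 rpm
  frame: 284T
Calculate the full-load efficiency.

81.1 %

τ = 74.5 lb·ft × 1.356 = 101 N·m
ω = 2π × 1763/60 = 184.6 rad/s; P_out = τω = 101 × 184.6 = 18645 W
P_in = √3·V_L·I_L·cosφ = 1.732 × 230 × 65.6 × 0.88 = 22997 W
η = P_out / P_in = 18645 / 22997 = 0.811 = 81.1%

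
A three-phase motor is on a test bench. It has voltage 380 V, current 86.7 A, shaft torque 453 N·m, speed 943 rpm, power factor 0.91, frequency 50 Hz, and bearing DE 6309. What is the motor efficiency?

ω = 2π × 943/60 = 98.75 rad/s; P_out = τω = 453 × 98.75 = 44734 W
P_in = √3·V_L·I_L·cosφ = 1.732 × 380 × 86.7 × 0.91 = 51927 W
η = P_out / P_in = 44734 / 51927 = 0.861 = 86.1%

86.1 %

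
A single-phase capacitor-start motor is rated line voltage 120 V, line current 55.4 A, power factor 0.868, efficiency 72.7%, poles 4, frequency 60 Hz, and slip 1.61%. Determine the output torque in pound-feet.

P_in = V·I·cosφ = 120 × 55.4 × 0.868 = 5770 W
P_out = η·P_in = 0.727 × 5770 = 4195 W
n_s = 120×60/4 = 1800 rpm; n = 1800×(1−0.0161) = 1771 rpm
ω = 2π×1771/60 = 185.5 rad/s
τ = P_out/ω = 4195/185.5 = 22.61 N·m
In lb·ft: 22.61/1.356 = 16.7 lb·ft

16.7 lb·ft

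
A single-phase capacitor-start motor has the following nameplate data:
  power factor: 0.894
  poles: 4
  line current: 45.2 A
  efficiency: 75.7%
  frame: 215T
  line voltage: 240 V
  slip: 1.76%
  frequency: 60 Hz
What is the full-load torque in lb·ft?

P_in = V·I·cosφ = 240 × 45.2 × 0.894 = 9698 W
P_out = η·P_in = 0.757 × 9698 = 7341 W
n_s = 120×60/4 = 1800 rpm; n = 1800×(1−0.0176) = 1768 rpm
ω = 2π×1768/60 = 185.1 rad/s
τ = P_out/ω = 7341/185.1 = 39.66 N·m
In lb·ft: 39.66/1.356 = 29.2 lb·ft

29.2 lb·ft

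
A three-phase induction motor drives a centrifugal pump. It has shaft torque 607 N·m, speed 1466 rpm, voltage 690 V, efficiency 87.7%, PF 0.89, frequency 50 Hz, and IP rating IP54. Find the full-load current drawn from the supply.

99.9 A

ω = 2π×1466/60 = 153.5 rad/s; P_out = τω = 607 × 153.5 = 93175 W
P_in = P_out / η = 93175 / 0.877 = 106243 W
I_L = P_in / (√3·V_L·cosφ) = 106243 / (1.732 × 690 × 0.89) = 99.9 A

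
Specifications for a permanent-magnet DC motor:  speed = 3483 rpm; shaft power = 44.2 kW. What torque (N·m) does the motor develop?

ω = 2π × 3483/60 = 364.7 rad/s
τ = P/ω = 44200/364.7 = 121 N·m

121 N·m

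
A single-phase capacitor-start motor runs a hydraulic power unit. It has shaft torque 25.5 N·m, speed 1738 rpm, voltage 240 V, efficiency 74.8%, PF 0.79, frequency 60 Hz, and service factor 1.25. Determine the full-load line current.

32.7 A

ω = 2π×1738/60 = 182 rad/s; P_out = τω = 25.5 × 182 = 4641 W
P_in = P_out / η = 4641 / 0.748 = 6205 W
I = P_in / (V·cosφ) = 6205 / (240 × 0.79) = 32.7 A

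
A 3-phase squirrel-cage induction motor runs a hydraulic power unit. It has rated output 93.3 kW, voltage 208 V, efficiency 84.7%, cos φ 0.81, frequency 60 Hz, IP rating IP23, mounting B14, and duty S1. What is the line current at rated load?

377 A

P_out = 93.3 kW = 93300 W
P_in = P_out / η = 93300 / 0.847 = 110153 W
I_L = P_in / (√3·V_L·cosφ) = 110153 / (1.732 × 208 × 0.81) = 377 A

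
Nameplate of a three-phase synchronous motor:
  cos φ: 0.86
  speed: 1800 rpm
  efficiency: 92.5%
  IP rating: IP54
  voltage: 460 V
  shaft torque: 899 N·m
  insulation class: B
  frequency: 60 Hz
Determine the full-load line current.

ω = 2π×1800/60 = 188.5 rad/s; P_out = τω = 899 × 188.5 = 169462 W
P_in = P_out / η = 169462 / 0.925 = 183202 W
I_L = P_in / (√3·V_L·cosφ) = 183202 / (1.732 × 460 × 0.86) = 267 A

267 A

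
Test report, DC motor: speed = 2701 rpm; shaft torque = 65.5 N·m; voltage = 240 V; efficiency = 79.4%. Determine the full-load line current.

ω = 2π×2701/60 = 282.8 rad/s; P_out = τω = 65.5 × 282.8 = 18523 W
P_in = P_out / η = 18523 / 0.794 = 23329 W
I = P_in / V = 23329 / 240 = 97.2 A

97.2 A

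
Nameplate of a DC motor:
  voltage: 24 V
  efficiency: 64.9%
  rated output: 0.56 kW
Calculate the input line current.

P_out = 0.56 kW = 560 W
P_in = P_out / η = 560 / 0.649 = 863 W
I = P_in / V = 863 / 24 = 36 A

36 A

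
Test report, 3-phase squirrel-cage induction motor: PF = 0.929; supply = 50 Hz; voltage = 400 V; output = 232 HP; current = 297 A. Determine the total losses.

P_in = √3·V·I·cosφ = 1.732×400×297×0.929 = 191153 W
P_out = 232×746 = 173072 W
Losses = P_in − P_out = 191153 − 173072 = 18081 W

18100 W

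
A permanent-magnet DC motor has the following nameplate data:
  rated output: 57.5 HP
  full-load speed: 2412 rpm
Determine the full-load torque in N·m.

P_out = 57.5 × 746 = 42895 W
ω = 2π × 2412/60 = 252.6 rad/s
τ = P_out/ω = 42895/252.6 = 170 N·m

170 N·m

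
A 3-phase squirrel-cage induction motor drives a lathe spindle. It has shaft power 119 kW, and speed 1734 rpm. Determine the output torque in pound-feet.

ω = 2π × 1734/60 = 181.6 rad/s
τ = P/ω = 119000/181.6 = 655.3 N·m
In lb·ft: 655.3/1.356 = 483 lb·ft

483 lb·ft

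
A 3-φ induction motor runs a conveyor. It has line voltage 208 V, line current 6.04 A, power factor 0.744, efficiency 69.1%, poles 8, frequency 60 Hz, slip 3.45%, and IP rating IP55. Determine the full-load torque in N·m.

12.3 N·m

P_in = √3·V·I·cosφ = 1.732 × 208 × 6.04 × 0.744 = 1619 W
P_out = η·P_in = 0.691 × 1619 = 1119 W
n_s = 120×60/8 = 900 rpm; n = 900×(1−0.0345) = 869 rpm
ω = 2π×869/60 = 91 rad/s
τ = P_out/ω = 1119/91 = 12.3 N·m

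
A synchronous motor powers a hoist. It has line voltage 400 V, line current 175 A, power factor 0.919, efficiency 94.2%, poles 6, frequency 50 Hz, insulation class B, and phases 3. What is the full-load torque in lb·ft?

739 lb·ft

P_in = √3·V·I·cosφ = 1.732 × 400 × 175 × 0.919 = 111420 W
P_out = η·P_in = 0.942 × 111420 = 104958 W
n = n_s = 120×50/6 = 1000 rpm (synchronous)
ω = 2π×1000/60 = 104.7 rad/s
τ = P_out/ω = 104958/104.7 = 1002 N·m
In lb·ft: 1002/1.356 = 739 lb·ft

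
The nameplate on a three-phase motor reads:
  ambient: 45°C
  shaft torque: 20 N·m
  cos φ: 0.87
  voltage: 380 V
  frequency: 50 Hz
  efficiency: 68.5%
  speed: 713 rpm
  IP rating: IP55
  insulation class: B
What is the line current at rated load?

3.81 A

ω = 2π×713/60 = 74.67 rad/s; P_out = τω = 20 × 74.67 = 1493 W
P_in = P_out / η = 1493 / 0.685 = 2180 W
I_L = P_in / (√3·V_L·cosφ) = 2180 / (1.732 × 380 × 0.87) = 3.81 A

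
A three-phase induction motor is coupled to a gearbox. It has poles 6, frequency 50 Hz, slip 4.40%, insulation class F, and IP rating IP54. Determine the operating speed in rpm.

n_s = 120f/p = 120×50/6 = 1000 rpm
n = n_s(1 − s) = 1000 × (1 − 0.044) = 956 rpm

956 rpm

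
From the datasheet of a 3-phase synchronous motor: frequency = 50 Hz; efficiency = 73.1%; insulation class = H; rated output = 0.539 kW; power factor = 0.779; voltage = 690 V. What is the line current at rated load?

0.792 A

P_out = 0.539 kW = 539 W
P_in = P_out / η = 539 / 0.731 = 737 W
I_L = P_in / (√3·V_L·cosφ) = 737 / (1.732 × 690 × 0.779) = 0.792 A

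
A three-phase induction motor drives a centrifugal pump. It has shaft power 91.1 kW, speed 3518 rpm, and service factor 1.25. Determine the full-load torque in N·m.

ω = 2π × 3518/60 = 368.4 rad/s
τ = P/ω = 91100/368.4 = 247 N·m

247 N·m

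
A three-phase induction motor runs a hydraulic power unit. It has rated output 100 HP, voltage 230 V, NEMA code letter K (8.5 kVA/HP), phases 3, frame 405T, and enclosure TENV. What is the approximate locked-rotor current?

S_LR = 8.5 × 100 = 850 kVA
I_LR = S_LR/(√3·V_L) = 850000/(1.732×230) = 2130 A

2130 A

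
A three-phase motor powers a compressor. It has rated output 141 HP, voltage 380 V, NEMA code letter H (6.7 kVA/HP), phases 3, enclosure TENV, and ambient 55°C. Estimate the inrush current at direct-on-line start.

S_LR = 6.7 × 141 = 944.7 kVA
I_LR = S_LR/(√3·V_L) = 944700/(1.732×380) = 1440 A

1440 A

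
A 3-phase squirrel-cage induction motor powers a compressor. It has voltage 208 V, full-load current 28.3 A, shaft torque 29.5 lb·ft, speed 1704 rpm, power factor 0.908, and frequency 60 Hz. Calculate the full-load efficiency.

τ = 29.5 lb·ft × 1.356 = 40 N·m
ω = 2π × 1704/60 = 178.4 rad/s; P_out = τω = 40 × 178.4 = 7136 W
P_in = √3·V_L·I_L·cosφ = 1.732 × 208 × 28.3 × 0.908 = 9257 W
η = P_out / P_in = 7136 / 9257 = 0.771 = 77.1%

77.1 %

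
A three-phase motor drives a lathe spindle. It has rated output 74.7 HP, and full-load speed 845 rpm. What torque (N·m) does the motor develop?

P_out = 74.7 × 746 = 55726 W
ω = 2π × 845/60 = 88.49 rad/s
τ = P_out/ω = 55726/88.49 = 630 N·m

630 N·m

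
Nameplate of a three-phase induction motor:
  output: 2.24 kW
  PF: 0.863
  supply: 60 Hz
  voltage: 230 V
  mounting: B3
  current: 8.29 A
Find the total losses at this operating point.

610 W

P_in = √3·V·I·cosφ = 1.732×230×8.29×0.863 = 2850 W
P_out = 2240 W
Losses = P_in − P_out = 2850 − 2240 = 610 W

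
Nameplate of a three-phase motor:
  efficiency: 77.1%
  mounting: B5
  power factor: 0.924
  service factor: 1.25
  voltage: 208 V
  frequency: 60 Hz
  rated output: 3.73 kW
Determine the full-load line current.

P_out = 3.73 kW = 3730 W
P_in = P_out / η = 3730 / 0.771 = 4838 W
I_L = P_in / (√3·V_L·cosφ) = 4838 / (1.732 × 208 × 0.924) = 14.5 A

14.5 A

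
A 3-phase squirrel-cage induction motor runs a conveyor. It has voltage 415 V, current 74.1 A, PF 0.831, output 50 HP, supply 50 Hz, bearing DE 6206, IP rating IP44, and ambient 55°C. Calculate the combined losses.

6.96 kW

P_in = √3·V·I·cosφ = 1.732×415×74.1×0.831 = 44260 W
P_out = 50×746 = 37300 W
Losses = P_in − P_out = 44260 − 37300 = 6960 W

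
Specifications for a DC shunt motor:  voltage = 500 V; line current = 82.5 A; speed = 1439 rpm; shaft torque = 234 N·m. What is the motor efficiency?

ω = 2π × 1439/60 = 150.7 rad/s; P_out = τω = 234 × 150.7 = 35264 W
P_in = V·I = 500 × 82.5 = 41250 W
η = P_out / P_in = 35264 / 41250 = 0.855 = 85.5%

85.5 %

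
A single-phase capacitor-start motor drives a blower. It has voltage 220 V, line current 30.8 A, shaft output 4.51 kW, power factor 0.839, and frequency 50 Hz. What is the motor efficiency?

P_out = 4.51 kW = 4510 W
P_in = V·I·cosφ = 220 × 30.8 × 0.839 = 5685 W
η = P_out / P_in = 4510 / 5685 = 0.793 = 79.3%

79.3 %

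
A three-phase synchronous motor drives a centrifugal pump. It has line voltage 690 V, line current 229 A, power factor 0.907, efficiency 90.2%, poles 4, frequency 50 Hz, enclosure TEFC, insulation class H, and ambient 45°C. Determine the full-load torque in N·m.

P_in = √3·V·I·cosφ = 1.732 × 690 × 229 × 0.907 = 248222 W
P_out = η·P_in = 0.902 × 248222 = 223896 W
n = n_s = 120×50/4 = 1500 rpm (synchronous)
ω = 2π×1500/60 = 157.1 rad/s
τ = P_out/ω = 223896/157.1 = 1430 N·m

1430 N·m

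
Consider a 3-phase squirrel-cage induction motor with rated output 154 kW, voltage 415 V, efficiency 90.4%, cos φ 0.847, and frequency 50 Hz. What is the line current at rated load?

P_out = 154 kW = 154000 W
P_in = P_out / η = 154000 / 0.904 = 170354 W
I_L = P_in / (√3·V_L·cosφ) = 170354 / (1.732 × 415 × 0.847) = 280 A

280 A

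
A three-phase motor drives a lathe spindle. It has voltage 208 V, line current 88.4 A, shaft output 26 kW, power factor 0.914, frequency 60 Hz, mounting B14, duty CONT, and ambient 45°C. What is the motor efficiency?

89.3 %

P_out = 26 kW = 26000 W
P_in = √3·V_L·I_L·cosφ = 1.732 × 208 × 88.4 × 0.914 = 29108 W
η = P_out / P_in = 26000 / 29108 = 0.893 = 89.3%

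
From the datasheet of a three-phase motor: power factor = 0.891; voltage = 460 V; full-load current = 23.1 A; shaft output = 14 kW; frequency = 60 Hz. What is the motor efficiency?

85.4 %

P_out = 14 kW = 14000 W
P_in = √3·V_L·I_L·cosφ = 1.732 × 460 × 23.1 × 0.891 = 16398 W
η = P_out / P_in = 14000 / 16398 = 0.854 = 85.4%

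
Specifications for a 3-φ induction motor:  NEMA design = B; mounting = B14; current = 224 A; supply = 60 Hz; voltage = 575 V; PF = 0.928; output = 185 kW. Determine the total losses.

22000 W

P_in = √3·V·I·cosφ = 1.732×575×224×0.928 = 207020 W
P_out = 185000 W
Losses = P_in − P_out = 207020 − 185000 = 22020 W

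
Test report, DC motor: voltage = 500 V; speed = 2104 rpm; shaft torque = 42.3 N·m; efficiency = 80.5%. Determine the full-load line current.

23.2 A

ω = 2π×2104/60 = 220.3 rad/s; P_out = τω = 42.3 × 220.3 = 9319 W
P_in = P_out / η = 9319 / 0.805 = 11576 W
I = P_in / V = 11576 / 500 = 23.2 A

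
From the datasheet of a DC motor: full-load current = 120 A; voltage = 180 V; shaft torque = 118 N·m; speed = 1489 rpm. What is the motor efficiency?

ω = 2π × 1489/60 = 155.9 rad/s; P_out = τω = 118 × 155.9 = 18396 W
P_in = V·I = 180 × 120 = 21600 W
η = P_out / P_in = 18396 / 21600 = 0.852 = 85.2%

85.2 %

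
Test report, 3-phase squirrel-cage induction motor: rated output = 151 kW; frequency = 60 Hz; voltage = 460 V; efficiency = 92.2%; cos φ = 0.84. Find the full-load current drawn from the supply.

P_out = 151 kW = 151000 W
P_in = P_out / η = 151000 / 0.922 = 163774 W
I_L = P_in / (√3·V_L·cosφ) = 163774 / (1.732 × 460 × 0.84) = 245 A

245 A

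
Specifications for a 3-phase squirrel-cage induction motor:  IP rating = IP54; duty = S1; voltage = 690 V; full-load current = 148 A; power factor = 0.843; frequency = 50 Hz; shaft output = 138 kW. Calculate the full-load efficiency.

92.6 %

P_out = 138 kW = 138000 W
P_in = √3·V_L·I_L·cosφ = 1.732 × 690 × 148 × 0.843 = 149103 W
η = P_out / P_in = 138000 / 149103 = 0.926 = 92.6%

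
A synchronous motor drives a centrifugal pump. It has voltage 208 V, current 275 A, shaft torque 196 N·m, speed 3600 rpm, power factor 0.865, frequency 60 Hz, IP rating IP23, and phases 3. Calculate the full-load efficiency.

ω = 2π × 3600/60 = 377 rad/s; P_out = τω = 196 × 377 = 73892 W
P_in = √3·V_L·I_L·cosφ = 1.732 × 208 × 275 × 0.865 = 85696 W
η = P_out / P_in = 73892 / 85696 = 0.862 = 86.2%

86.2 %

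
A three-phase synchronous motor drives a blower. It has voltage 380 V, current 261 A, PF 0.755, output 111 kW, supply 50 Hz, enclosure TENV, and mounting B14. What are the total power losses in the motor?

18700 W

P_in = √3·V·I·cosφ = 1.732×380×261×0.755 = 129694 W
P_out = 111000 W
Losses = P_in − P_out = 129694 − 111000 = 18694 W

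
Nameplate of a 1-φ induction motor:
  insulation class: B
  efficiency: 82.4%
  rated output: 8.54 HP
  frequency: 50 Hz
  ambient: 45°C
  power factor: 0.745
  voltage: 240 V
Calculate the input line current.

43.2 A

P_out = 8.54 × 746 = 6371 W
P_in = P_out / η = 6371 / 0.824 = 7732 W
I = P_in / (V·cosφ) = 7732 / (240 × 0.745) = 43.2 A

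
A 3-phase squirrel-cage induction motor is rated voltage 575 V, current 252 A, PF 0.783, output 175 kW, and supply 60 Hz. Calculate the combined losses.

21.5 kW

P_in = √3·V·I·cosφ = 1.732×575×252×0.783 = 196507 W
P_out = 175000 W
Losses = P_in − P_out = 196507 − 175000 = 21507 W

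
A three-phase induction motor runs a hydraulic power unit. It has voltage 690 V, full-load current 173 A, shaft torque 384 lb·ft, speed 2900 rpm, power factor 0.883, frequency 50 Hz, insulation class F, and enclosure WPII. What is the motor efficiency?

τ = 384 lb·ft × 1.356 = 520.7 N·m
ω = 2π × 2900/60 = 303.7 rad/s; P_out = τω = 520.7 × 303.7 = 158137 W
P_in = √3·V_L·I_L·cosφ = 1.732 × 690 × 173 × 0.883 = 182559 W
η = P_out / P_in = 158137 / 182559 = 0.866 = 86.6%

86.6 %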